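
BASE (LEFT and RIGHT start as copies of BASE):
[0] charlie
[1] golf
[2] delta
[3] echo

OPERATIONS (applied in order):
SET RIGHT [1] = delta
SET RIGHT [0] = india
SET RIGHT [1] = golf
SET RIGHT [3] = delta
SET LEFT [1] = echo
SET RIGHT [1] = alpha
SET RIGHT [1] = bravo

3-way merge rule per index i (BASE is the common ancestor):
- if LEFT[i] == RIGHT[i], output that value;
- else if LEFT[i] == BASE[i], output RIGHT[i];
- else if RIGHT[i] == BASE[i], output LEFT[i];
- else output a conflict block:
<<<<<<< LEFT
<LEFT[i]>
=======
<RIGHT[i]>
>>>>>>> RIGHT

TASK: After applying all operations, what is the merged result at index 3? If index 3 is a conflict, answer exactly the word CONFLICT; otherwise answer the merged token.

Answer: delta

Derivation:
Final LEFT:  [charlie, echo, delta, echo]
Final RIGHT: [india, bravo, delta, delta]
i=0: L=charlie=BASE, R=india -> take RIGHT -> india
i=1: BASE=golf L=echo R=bravo all differ -> CONFLICT
i=2: L=delta R=delta -> agree -> delta
i=3: L=echo=BASE, R=delta -> take RIGHT -> delta
Index 3 -> delta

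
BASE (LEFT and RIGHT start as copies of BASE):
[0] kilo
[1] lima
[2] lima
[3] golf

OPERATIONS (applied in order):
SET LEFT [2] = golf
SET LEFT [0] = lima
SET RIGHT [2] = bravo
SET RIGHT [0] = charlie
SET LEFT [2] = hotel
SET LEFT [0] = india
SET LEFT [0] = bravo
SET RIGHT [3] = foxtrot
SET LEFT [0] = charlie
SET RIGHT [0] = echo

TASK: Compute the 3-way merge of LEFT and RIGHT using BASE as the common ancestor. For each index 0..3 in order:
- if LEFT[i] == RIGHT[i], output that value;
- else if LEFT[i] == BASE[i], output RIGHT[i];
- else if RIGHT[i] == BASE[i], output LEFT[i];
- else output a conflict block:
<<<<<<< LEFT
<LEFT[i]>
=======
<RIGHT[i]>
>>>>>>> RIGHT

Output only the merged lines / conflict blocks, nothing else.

Answer: <<<<<<< LEFT
charlie
=======
echo
>>>>>>> RIGHT
lima
<<<<<<< LEFT
hotel
=======
bravo
>>>>>>> RIGHT
foxtrot

Derivation:
Final LEFT:  [charlie, lima, hotel, golf]
Final RIGHT: [echo, lima, bravo, foxtrot]
i=0: BASE=kilo L=charlie R=echo all differ -> CONFLICT
i=1: L=lima R=lima -> agree -> lima
i=2: BASE=lima L=hotel R=bravo all differ -> CONFLICT
i=3: L=golf=BASE, R=foxtrot -> take RIGHT -> foxtrot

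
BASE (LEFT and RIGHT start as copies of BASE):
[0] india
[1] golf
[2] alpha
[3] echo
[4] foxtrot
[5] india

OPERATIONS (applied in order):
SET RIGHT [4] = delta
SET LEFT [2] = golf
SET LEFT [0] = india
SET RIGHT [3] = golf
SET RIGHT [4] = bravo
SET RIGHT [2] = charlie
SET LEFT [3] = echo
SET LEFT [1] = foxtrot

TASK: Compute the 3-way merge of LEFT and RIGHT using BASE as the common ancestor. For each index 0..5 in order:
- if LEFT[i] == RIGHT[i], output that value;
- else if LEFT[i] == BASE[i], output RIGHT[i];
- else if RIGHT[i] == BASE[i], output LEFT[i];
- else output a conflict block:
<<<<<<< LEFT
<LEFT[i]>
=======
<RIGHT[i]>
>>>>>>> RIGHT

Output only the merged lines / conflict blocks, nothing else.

Final LEFT:  [india, foxtrot, golf, echo, foxtrot, india]
Final RIGHT: [india, golf, charlie, golf, bravo, india]
i=0: L=india R=india -> agree -> india
i=1: L=foxtrot, R=golf=BASE -> take LEFT -> foxtrot
i=2: BASE=alpha L=golf R=charlie all differ -> CONFLICT
i=3: L=echo=BASE, R=golf -> take RIGHT -> golf
i=4: L=foxtrot=BASE, R=bravo -> take RIGHT -> bravo
i=5: L=india R=india -> agree -> india

Answer: india
foxtrot
<<<<<<< LEFT
golf
=======
charlie
>>>>>>> RIGHT
golf
bravo
india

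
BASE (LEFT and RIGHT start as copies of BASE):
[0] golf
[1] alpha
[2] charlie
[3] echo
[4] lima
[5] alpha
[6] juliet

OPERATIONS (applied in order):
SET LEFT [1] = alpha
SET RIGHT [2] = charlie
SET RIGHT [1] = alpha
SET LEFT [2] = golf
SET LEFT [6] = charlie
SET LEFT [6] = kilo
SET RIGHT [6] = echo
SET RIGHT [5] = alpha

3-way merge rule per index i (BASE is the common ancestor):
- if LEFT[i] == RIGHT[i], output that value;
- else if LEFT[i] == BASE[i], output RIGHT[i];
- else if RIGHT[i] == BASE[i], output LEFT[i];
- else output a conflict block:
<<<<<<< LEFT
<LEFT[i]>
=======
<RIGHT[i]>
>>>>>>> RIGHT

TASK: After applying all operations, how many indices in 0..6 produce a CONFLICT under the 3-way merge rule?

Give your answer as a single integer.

Final LEFT:  [golf, alpha, golf, echo, lima, alpha, kilo]
Final RIGHT: [golf, alpha, charlie, echo, lima, alpha, echo]
i=0: L=golf R=golf -> agree -> golf
i=1: L=alpha R=alpha -> agree -> alpha
i=2: L=golf, R=charlie=BASE -> take LEFT -> golf
i=3: L=echo R=echo -> agree -> echo
i=4: L=lima R=lima -> agree -> lima
i=5: L=alpha R=alpha -> agree -> alpha
i=6: BASE=juliet L=kilo R=echo all differ -> CONFLICT
Conflict count: 1

Answer: 1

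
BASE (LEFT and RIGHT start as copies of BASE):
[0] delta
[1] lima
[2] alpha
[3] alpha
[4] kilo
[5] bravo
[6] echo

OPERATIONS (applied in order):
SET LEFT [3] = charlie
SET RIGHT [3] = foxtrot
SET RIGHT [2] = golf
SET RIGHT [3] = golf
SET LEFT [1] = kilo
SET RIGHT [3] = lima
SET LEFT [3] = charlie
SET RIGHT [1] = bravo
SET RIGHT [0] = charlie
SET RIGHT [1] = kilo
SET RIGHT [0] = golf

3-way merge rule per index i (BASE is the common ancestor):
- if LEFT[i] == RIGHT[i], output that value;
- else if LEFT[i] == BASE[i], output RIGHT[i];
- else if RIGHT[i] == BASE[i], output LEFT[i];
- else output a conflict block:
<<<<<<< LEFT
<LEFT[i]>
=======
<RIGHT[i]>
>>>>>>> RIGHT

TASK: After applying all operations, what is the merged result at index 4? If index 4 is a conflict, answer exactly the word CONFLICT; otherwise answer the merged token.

Answer: kilo

Derivation:
Final LEFT:  [delta, kilo, alpha, charlie, kilo, bravo, echo]
Final RIGHT: [golf, kilo, golf, lima, kilo, bravo, echo]
i=0: L=delta=BASE, R=golf -> take RIGHT -> golf
i=1: L=kilo R=kilo -> agree -> kilo
i=2: L=alpha=BASE, R=golf -> take RIGHT -> golf
i=3: BASE=alpha L=charlie R=lima all differ -> CONFLICT
i=4: L=kilo R=kilo -> agree -> kilo
i=5: L=bravo R=bravo -> agree -> bravo
i=6: L=echo R=echo -> agree -> echo
Index 4 -> kilo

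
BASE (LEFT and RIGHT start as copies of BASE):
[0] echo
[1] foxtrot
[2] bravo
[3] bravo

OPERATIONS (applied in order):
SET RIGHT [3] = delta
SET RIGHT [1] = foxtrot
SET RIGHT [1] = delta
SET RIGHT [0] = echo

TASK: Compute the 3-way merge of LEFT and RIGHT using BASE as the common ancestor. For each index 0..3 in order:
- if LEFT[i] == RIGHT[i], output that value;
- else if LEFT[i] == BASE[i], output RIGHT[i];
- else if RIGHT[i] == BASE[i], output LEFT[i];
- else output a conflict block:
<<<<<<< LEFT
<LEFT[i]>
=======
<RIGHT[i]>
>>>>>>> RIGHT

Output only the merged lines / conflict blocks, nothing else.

Final LEFT:  [echo, foxtrot, bravo, bravo]
Final RIGHT: [echo, delta, bravo, delta]
i=0: L=echo R=echo -> agree -> echo
i=1: L=foxtrot=BASE, R=delta -> take RIGHT -> delta
i=2: L=bravo R=bravo -> agree -> bravo
i=3: L=bravo=BASE, R=delta -> take RIGHT -> delta

Answer: echo
delta
bravo
delta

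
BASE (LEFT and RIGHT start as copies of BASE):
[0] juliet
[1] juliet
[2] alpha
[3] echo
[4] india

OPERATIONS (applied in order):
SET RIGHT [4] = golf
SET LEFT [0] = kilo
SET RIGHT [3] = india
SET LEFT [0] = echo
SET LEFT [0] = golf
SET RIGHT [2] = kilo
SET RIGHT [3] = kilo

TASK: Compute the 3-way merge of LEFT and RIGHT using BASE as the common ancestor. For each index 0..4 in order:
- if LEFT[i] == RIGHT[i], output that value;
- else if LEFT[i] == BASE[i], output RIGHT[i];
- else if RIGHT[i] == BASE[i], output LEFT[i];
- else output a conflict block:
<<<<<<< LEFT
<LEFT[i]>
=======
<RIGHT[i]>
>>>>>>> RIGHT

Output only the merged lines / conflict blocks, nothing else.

Final LEFT:  [golf, juliet, alpha, echo, india]
Final RIGHT: [juliet, juliet, kilo, kilo, golf]
i=0: L=golf, R=juliet=BASE -> take LEFT -> golf
i=1: L=juliet R=juliet -> agree -> juliet
i=2: L=alpha=BASE, R=kilo -> take RIGHT -> kilo
i=3: L=echo=BASE, R=kilo -> take RIGHT -> kilo
i=4: L=india=BASE, R=golf -> take RIGHT -> golf

Answer: golf
juliet
kilo
kilo
golf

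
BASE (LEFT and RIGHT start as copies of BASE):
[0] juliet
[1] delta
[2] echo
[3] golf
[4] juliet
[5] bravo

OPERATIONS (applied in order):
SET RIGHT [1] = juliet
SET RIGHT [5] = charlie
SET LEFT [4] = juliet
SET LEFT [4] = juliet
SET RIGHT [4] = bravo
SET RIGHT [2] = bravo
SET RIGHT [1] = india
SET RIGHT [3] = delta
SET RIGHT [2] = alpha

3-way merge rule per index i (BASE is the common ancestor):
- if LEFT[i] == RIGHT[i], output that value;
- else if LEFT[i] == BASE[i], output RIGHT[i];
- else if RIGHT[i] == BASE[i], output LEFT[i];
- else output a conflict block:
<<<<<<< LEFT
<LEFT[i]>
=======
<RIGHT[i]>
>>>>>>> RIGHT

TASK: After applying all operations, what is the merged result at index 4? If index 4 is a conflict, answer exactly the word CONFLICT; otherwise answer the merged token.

Final LEFT:  [juliet, delta, echo, golf, juliet, bravo]
Final RIGHT: [juliet, india, alpha, delta, bravo, charlie]
i=0: L=juliet R=juliet -> agree -> juliet
i=1: L=delta=BASE, R=india -> take RIGHT -> india
i=2: L=echo=BASE, R=alpha -> take RIGHT -> alpha
i=3: L=golf=BASE, R=delta -> take RIGHT -> delta
i=4: L=juliet=BASE, R=bravo -> take RIGHT -> bravo
i=5: L=bravo=BASE, R=charlie -> take RIGHT -> charlie
Index 4 -> bravo

Answer: bravo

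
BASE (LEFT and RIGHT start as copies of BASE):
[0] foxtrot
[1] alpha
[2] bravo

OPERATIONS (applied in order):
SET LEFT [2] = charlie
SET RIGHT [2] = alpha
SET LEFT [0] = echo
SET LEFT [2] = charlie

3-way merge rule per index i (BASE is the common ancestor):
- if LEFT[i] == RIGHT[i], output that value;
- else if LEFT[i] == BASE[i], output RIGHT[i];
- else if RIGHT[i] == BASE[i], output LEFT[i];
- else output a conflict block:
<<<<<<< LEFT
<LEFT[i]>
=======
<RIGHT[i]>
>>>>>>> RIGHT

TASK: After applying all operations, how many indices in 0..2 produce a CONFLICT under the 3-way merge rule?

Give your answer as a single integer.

Answer: 1

Derivation:
Final LEFT:  [echo, alpha, charlie]
Final RIGHT: [foxtrot, alpha, alpha]
i=0: L=echo, R=foxtrot=BASE -> take LEFT -> echo
i=1: L=alpha R=alpha -> agree -> alpha
i=2: BASE=bravo L=charlie R=alpha all differ -> CONFLICT
Conflict count: 1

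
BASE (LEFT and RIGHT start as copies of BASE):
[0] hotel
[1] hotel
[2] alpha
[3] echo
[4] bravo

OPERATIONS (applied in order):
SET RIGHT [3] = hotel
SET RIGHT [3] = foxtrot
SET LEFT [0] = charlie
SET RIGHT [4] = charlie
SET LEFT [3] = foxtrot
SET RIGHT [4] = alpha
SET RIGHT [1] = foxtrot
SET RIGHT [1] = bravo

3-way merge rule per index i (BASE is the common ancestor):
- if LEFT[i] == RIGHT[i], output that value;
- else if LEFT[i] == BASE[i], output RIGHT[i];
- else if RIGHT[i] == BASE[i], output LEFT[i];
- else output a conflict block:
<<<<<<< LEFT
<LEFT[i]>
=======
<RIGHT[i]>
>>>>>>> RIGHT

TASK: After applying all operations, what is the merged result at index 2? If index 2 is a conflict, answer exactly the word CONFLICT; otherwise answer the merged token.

Final LEFT:  [charlie, hotel, alpha, foxtrot, bravo]
Final RIGHT: [hotel, bravo, alpha, foxtrot, alpha]
i=0: L=charlie, R=hotel=BASE -> take LEFT -> charlie
i=1: L=hotel=BASE, R=bravo -> take RIGHT -> bravo
i=2: L=alpha R=alpha -> agree -> alpha
i=3: L=foxtrot R=foxtrot -> agree -> foxtrot
i=4: L=bravo=BASE, R=alpha -> take RIGHT -> alpha
Index 2 -> alpha

Answer: alpha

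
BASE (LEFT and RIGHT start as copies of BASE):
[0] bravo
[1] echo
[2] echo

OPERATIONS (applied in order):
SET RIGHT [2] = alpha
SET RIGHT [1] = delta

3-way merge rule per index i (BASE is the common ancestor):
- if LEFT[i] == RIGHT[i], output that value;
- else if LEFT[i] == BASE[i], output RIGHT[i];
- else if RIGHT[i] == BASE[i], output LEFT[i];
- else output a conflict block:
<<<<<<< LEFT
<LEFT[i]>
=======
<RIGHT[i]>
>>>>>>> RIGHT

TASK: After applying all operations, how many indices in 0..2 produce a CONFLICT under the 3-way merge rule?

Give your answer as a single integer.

Final LEFT:  [bravo, echo, echo]
Final RIGHT: [bravo, delta, alpha]
i=0: L=bravo R=bravo -> agree -> bravo
i=1: L=echo=BASE, R=delta -> take RIGHT -> delta
i=2: L=echo=BASE, R=alpha -> take RIGHT -> alpha
Conflict count: 0

Answer: 0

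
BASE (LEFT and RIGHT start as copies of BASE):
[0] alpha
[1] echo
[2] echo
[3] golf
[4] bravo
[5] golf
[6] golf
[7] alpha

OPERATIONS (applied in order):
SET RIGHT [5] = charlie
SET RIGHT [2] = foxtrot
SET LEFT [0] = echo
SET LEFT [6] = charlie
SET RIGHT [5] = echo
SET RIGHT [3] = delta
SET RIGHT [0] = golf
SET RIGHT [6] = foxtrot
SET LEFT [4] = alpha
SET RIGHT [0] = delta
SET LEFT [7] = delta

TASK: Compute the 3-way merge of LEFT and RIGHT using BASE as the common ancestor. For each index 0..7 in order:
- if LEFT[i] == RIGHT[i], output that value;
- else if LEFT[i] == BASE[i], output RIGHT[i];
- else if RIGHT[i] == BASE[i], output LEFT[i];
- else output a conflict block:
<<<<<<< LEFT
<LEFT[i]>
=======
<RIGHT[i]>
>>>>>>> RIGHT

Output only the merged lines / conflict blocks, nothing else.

Answer: <<<<<<< LEFT
echo
=======
delta
>>>>>>> RIGHT
echo
foxtrot
delta
alpha
echo
<<<<<<< LEFT
charlie
=======
foxtrot
>>>>>>> RIGHT
delta

Derivation:
Final LEFT:  [echo, echo, echo, golf, alpha, golf, charlie, delta]
Final RIGHT: [delta, echo, foxtrot, delta, bravo, echo, foxtrot, alpha]
i=0: BASE=alpha L=echo R=delta all differ -> CONFLICT
i=1: L=echo R=echo -> agree -> echo
i=2: L=echo=BASE, R=foxtrot -> take RIGHT -> foxtrot
i=3: L=golf=BASE, R=delta -> take RIGHT -> delta
i=4: L=alpha, R=bravo=BASE -> take LEFT -> alpha
i=5: L=golf=BASE, R=echo -> take RIGHT -> echo
i=6: BASE=golf L=charlie R=foxtrot all differ -> CONFLICT
i=7: L=delta, R=alpha=BASE -> take LEFT -> delta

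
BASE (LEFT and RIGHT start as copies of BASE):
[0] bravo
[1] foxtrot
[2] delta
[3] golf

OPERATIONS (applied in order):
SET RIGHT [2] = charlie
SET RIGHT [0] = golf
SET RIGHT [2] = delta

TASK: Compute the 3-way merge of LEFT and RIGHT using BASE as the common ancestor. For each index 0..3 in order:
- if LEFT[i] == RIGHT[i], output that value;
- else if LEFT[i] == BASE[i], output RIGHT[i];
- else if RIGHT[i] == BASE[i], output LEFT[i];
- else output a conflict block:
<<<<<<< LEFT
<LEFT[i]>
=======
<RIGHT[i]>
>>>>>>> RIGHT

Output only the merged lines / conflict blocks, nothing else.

Answer: golf
foxtrot
delta
golf

Derivation:
Final LEFT:  [bravo, foxtrot, delta, golf]
Final RIGHT: [golf, foxtrot, delta, golf]
i=0: L=bravo=BASE, R=golf -> take RIGHT -> golf
i=1: L=foxtrot R=foxtrot -> agree -> foxtrot
i=2: L=delta R=delta -> agree -> delta
i=3: L=golf R=golf -> agree -> golf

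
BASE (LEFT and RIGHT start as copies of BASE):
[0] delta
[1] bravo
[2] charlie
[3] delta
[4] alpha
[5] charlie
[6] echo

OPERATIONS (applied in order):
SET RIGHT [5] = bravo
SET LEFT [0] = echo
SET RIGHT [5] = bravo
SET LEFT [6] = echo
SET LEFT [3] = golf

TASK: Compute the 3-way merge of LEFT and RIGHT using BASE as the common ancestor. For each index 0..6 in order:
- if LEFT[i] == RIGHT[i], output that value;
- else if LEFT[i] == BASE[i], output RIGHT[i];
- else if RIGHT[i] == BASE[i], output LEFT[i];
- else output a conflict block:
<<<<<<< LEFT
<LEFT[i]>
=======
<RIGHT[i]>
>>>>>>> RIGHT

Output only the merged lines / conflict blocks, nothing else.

Answer: echo
bravo
charlie
golf
alpha
bravo
echo

Derivation:
Final LEFT:  [echo, bravo, charlie, golf, alpha, charlie, echo]
Final RIGHT: [delta, bravo, charlie, delta, alpha, bravo, echo]
i=0: L=echo, R=delta=BASE -> take LEFT -> echo
i=1: L=bravo R=bravo -> agree -> bravo
i=2: L=charlie R=charlie -> agree -> charlie
i=3: L=golf, R=delta=BASE -> take LEFT -> golf
i=4: L=alpha R=alpha -> agree -> alpha
i=5: L=charlie=BASE, R=bravo -> take RIGHT -> bravo
i=6: L=echo R=echo -> agree -> echo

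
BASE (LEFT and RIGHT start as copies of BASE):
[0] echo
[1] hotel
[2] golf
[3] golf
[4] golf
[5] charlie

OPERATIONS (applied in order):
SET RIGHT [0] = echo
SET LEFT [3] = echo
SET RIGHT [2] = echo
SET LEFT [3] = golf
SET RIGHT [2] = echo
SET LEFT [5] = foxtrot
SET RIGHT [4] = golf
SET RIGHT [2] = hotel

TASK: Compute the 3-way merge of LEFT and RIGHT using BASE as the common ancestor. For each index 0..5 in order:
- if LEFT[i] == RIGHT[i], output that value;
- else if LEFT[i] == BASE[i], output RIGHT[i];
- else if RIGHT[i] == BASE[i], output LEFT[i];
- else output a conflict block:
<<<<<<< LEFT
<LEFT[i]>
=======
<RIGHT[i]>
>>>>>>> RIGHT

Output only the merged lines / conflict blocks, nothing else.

Final LEFT:  [echo, hotel, golf, golf, golf, foxtrot]
Final RIGHT: [echo, hotel, hotel, golf, golf, charlie]
i=0: L=echo R=echo -> agree -> echo
i=1: L=hotel R=hotel -> agree -> hotel
i=2: L=golf=BASE, R=hotel -> take RIGHT -> hotel
i=3: L=golf R=golf -> agree -> golf
i=4: L=golf R=golf -> agree -> golf
i=5: L=foxtrot, R=charlie=BASE -> take LEFT -> foxtrot

Answer: echo
hotel
hotel
golf
golf
foxtrot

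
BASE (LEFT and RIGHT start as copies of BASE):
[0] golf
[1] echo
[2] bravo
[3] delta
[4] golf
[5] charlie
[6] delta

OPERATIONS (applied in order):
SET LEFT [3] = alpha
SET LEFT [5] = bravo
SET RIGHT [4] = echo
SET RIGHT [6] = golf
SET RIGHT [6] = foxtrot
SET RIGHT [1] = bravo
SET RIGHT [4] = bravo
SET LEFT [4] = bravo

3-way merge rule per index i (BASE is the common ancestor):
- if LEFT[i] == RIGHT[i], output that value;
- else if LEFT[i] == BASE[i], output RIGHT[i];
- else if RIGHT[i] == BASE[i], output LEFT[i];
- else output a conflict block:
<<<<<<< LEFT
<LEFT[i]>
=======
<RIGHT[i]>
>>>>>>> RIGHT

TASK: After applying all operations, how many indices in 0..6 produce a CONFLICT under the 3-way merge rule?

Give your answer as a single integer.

Answer: 0

Derivation:
Final LEFT:  [golf, echo, bravo, alpha, bravo, bravo, delta]
Final RIGHT: [golf, bravo, bravo, delta, bravo, charlie, foxtrot]
i=0: L=golf R=golf -> agree -> golf
i=1: L=echo=BASE, R=bravo -> take RIGHT -> bravo
i=2: L=bravo R=bravo -> agree -> bravo
i=3: L=alpha, R=delta=BASE -> take LEFT -> alpha
i=4: L=bravo R=bravo -> agree -> bravo
i=5: L=bravo, R=charlie=BASE -> take LEFT -> bravo
i=6: L=delta=BASE, R=foxtrot -> take RIGHT -> foxtrot
Conflict count: 0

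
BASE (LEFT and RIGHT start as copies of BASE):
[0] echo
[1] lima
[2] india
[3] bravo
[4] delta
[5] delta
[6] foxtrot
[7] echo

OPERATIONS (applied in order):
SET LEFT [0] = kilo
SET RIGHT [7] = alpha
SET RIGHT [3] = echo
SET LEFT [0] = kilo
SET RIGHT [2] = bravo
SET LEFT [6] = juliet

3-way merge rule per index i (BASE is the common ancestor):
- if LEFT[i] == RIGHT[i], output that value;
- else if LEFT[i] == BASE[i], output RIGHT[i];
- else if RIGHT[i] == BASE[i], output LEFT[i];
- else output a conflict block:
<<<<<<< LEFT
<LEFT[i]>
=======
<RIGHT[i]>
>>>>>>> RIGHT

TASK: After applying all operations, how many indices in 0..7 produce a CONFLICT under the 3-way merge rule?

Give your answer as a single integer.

Final LEFT:  [kilo, lima, india, bravo, delta, delta, juliet, echo]
Final RIGHT: [echo, lima, bravo, echo, delta, delta, foxtrot, alpha]
i=0: L=kilo, R=echo=BASE -> take LEFT -> kilo
i=1: L=lima R=lima -> agree -> lima
i=2: L=india=BASE, R=bravo -> take RIGHT -> bravo
i=3: L=bravo=BASE, R=echo -> take RIGHT -> echo
i=4: L=delta R=delta -> agree -> delta
i=5: L=delta R=delta -> agree -> delta
i=6: L=juliet, R=foxtrot=BASE -> take LEFT -> juliet
i=7: L=echo=BASE, R=alpha -> take RIGHT -> alpha
Conflict count: 0

Answer: 0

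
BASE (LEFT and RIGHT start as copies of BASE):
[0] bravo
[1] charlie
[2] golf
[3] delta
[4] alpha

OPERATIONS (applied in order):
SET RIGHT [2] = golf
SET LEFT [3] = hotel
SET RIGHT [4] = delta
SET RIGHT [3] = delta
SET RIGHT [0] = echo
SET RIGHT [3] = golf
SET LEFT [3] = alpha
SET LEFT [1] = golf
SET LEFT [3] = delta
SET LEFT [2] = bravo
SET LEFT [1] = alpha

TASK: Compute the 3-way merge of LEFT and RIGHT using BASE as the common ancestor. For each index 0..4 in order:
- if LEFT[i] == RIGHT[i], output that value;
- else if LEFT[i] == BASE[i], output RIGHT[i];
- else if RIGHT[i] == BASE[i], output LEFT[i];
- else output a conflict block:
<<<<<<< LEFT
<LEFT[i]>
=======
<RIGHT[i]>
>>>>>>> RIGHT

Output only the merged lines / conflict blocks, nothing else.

Final LEFT:  [bravo, alpha, bravo, delta, alpha]
Final RIGHT: [echo, charlie, golf, golf, delta]
i=0: L=bravo=BASE, R=echo -> take RIGHT -> echo
i=1: L=alpha, R=charlie=BASE -> take LEFT -> alpha
i=2: L=bravo, R=golf=BASE -> take LEFT -> bravo
i=3: L=delta=BASE, R=golf -> take RIGHT -> golf
i=4: L=alpha=BASE, R=delta -> take RIGHT -> delta

Answer: echo
alpha
bravo
golf
delta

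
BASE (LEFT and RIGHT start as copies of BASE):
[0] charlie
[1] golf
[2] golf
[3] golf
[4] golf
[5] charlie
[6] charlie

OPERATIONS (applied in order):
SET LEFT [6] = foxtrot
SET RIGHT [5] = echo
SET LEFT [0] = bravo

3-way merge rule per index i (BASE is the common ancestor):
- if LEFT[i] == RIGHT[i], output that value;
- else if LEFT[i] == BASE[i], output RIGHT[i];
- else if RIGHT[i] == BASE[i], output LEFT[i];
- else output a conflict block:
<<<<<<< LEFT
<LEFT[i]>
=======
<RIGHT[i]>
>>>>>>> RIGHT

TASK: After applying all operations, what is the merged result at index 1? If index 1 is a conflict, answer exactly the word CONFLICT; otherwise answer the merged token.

Final LEFT:  [bravo, golf, golf, golf, golf, charlie, foxtrot]
Final RIGHT: [charlie, golf, golf, golf, golf, echo, charlie]
i=0: L=bravo, R=charlie=BASE -> take LEFT -> bravo
i=1: L=golf R=golf -> agree -> golf
i=2: L=golf R=golf -> agree -> golf
i=3: L=golf R=golf -> agree -> golf
i=4: L=golf R=golf -> agree -> golf
i=5: L=charlie=BASE, R=echo -> take RIGHT -> echo
i=6: L=foxtrot, R=charlie=BASE -> take LEFT -> foxtrot
Index 1 -> golf

Answer: golf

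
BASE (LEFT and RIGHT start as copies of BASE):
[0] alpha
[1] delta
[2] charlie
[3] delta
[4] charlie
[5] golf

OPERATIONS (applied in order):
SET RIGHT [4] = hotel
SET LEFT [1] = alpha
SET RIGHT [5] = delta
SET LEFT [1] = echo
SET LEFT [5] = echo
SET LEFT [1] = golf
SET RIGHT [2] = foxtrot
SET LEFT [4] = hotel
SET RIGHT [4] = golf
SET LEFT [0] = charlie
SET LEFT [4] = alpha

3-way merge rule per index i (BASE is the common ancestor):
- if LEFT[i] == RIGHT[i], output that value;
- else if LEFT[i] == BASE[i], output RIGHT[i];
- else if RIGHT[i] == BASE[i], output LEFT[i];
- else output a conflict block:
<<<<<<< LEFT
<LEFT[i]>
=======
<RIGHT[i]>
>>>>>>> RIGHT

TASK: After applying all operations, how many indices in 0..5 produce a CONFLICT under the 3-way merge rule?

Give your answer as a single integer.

Final LEFT:  [charlie, golf, charlie, delta, alpha, echo]
Final RIGHT: [alpha, delta, foxtrot, delta, golf, delta]
i=0: L=charlie, R=alpha=BASE -> take LEFT -> charlie
i=1: L=golf, R=delta=BASE -> take LEFT -> golf
i=2: L=charlie=BASE, R=foxtrot -> take RIGHT -> foxtrot
i=3: L=delta R=delta -> agree -> delta
i=4: BASE=charlie L=alpha R=golf all differ -> CONFLICT
i=5: BASE=golf L=echo R=delta all differ -> CONFLICT
Conflict count: 2

Answer: 2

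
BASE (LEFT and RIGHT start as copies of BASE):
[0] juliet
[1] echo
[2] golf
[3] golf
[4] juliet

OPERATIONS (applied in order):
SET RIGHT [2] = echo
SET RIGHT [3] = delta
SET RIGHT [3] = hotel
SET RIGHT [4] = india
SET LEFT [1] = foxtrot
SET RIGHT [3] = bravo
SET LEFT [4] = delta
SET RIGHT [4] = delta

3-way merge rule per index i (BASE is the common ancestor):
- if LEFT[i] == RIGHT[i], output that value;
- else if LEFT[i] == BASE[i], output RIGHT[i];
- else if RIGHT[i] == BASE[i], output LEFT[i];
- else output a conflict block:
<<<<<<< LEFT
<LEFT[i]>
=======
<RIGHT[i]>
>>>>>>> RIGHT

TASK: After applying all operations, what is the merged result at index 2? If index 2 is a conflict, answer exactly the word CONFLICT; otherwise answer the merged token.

Answer: echo

Derivation:
Final LEFT:  [juliet, foxtrot, golf, golf, delta]
Final RIGHT: [juliet, echo, echo, bravo, delta]
i=0: L=juliet R=juliet -> agree -> juliet
i=1: L=foxtrot, R=echo=BASE -> take LEFT -> foxtrot
i=2: L=golf=BASE, R=echo -> take RIGHT -> echo
i=3: L=golf=BASE, R=bravo -> take RIGHT -> bravo
i=4: L=delta R=delta -> agree -> delta
Index 2 -> echo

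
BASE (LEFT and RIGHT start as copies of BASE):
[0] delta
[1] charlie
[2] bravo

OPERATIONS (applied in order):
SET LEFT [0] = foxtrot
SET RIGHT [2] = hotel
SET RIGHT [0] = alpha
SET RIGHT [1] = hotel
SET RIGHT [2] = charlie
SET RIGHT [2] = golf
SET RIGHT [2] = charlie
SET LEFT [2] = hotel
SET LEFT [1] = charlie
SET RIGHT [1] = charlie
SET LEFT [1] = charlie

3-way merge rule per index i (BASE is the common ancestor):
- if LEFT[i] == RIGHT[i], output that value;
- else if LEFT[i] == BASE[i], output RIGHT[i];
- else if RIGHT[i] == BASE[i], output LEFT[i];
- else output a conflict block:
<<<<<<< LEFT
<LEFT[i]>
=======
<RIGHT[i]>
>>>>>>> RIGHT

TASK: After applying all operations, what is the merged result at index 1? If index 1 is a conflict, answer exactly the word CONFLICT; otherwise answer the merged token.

Answer: charlie

Derivation:
Final LEFT:  [foxtrot, charlie, hotel]
Final RIGHT: [alpha, charlie, charlie]
i=0: BASE=delta L=foxtrot R=alpha all differ -> CONFLICT
i=1: L=charlie R=charlie -> agree -> charlie
i=2: BASE=bravo L=hotel R=charlie all differ -> CONFLICT
Index 1 -> charlie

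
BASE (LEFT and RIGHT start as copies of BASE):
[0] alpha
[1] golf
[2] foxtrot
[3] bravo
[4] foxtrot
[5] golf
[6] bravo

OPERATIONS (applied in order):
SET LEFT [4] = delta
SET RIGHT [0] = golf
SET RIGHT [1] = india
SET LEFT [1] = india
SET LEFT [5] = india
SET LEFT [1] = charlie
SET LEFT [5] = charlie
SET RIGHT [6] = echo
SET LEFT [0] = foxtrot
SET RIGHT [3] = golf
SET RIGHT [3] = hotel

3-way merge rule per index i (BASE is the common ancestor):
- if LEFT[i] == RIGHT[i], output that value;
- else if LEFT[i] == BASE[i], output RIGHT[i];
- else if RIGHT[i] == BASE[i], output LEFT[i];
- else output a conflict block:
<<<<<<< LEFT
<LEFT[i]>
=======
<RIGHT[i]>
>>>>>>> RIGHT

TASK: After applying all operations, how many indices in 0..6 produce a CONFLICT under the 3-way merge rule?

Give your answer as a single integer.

Final LEFT:  [foxtrot, charlie, foxtrot, bravo, delta, charlie, bravo]
Final RIGHT: [golf, india, foxtrot, hotel, foxtrot, golf, echo]
i=0: BASE=alpha L=foxtrot R=golf all differ -> CONFLICT
i=1: BASE=golf L=charlie R=india all differ -> CONFLICT
i=2: L=foxtrot R=foxtrot -> agree -> foxtrot
i=3: L=bravo=BASE, R=hotel -> take RIGHT -> hotel
i=4: L=delta, R=foxtrot=BASE -> take LEFT -> delta
i=5: L=charlie, R=golf=BASE -> take LEFT -> charlie
i=6: L=bravo=BASE, R=echo -> take RIGHT -> echo
Conflict count: 2

Answer: 2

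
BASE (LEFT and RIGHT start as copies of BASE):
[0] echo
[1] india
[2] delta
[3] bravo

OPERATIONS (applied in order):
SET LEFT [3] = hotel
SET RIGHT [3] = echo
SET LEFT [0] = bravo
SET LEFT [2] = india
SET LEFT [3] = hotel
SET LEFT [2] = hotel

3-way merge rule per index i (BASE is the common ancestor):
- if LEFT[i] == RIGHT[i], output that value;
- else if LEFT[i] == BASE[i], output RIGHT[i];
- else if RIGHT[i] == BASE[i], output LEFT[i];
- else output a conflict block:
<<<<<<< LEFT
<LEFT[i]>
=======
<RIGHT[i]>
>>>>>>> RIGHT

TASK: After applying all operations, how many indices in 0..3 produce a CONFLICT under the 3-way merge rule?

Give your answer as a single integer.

Answer: 1

Derivation:
Final LEFT:  [bravo, india, hotel, hotel]
Final RIGHT: [echo, india, delta, echo]
i=0: L=bravo, R=echo=BASE -> take LEFT -> bravo
i=1: L=india R=india -> agree -> india
i=2: L=hotel, R=delta=BASE -> take LEFT -> hotel
i=3: BASE=bravo L=hotel R=echo all differ -> CONFLICT
Conflict count: 1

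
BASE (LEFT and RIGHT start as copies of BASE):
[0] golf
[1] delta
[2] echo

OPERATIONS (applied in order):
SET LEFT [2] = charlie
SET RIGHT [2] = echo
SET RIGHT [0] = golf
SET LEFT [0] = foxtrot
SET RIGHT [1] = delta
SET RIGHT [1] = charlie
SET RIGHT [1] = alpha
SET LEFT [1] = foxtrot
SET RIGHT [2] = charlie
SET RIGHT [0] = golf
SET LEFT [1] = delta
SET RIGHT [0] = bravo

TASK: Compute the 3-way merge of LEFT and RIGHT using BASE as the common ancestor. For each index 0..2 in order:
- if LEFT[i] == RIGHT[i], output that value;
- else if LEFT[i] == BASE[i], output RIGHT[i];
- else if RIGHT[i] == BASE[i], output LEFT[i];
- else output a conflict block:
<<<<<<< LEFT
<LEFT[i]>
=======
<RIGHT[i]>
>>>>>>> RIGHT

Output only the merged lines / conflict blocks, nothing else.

Final LEFT:  [foxtrot, delta, charlie]
Final RIGHT: [bravo, alpha, charlie]
i=0: BASE=golf L=foxtrot R=bravo all differ -> CONFLICT
i=1: L=delta=BASE, R=alpha -> take RIGHT -> alpha
i=2: L=charlie R=charlie -> agree -> charlie

Answer: <<<<<<< LEFT
foxtrot
=======
bravo
>>>>>>> RIGHT
alpha
charlie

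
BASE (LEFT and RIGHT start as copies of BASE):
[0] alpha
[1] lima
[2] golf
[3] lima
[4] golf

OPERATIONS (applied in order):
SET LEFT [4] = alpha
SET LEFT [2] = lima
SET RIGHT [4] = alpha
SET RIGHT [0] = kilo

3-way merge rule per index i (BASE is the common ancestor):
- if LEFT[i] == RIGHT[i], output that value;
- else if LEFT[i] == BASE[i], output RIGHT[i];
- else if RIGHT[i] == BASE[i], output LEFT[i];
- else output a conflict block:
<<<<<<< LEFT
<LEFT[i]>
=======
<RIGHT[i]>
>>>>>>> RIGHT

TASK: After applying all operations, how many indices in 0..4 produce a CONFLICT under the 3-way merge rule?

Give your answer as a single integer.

Final LEFT:  [alpha, lima, lima, lima, alpha]
Final RIGHT: [kilo, lima, golf, lima, alpha]
i=0: L=alpha=BASE, R=kilo -> take RIGHT -> kilo
i=1: L=lima R=lima -> agree -> lima
i=2: L=lima, R=golf=BASE -> take LEFT -> lima
i=3: L=lima R=lima -> agree -> lima
i=4: L=alpha R=alpha -> agree -> alpha
Conflict count: 0

Answer: 0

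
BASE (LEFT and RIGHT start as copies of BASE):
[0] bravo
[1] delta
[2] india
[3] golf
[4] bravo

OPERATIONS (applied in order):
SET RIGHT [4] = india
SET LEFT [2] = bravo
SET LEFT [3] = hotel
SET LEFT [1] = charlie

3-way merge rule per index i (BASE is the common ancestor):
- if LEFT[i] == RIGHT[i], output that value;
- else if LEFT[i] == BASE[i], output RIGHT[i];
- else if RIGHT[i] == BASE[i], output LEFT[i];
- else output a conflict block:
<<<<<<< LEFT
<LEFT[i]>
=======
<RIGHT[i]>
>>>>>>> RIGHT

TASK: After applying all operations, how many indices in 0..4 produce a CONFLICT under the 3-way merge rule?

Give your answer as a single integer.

Final LEFT:  [bravo, charlie, bravo, hotel, bravo]
Final RIGHT: [bravo, delta, india, golf, india]
i=0: L=bravo R=bravo -> agree -> bravo
i=1: L=charlie, R=delta=BASE -> take LEFT -> charlie
i=2: L=bravo, R=india=BASE -> take LEFT -> bravo
i=3: L=hotel, R=golf=BASE -> take LEFT -> hotel
i=4: L=bravo=BASE, R=india -> take RIGHT -> india
Conflict count: 0

Answer: 0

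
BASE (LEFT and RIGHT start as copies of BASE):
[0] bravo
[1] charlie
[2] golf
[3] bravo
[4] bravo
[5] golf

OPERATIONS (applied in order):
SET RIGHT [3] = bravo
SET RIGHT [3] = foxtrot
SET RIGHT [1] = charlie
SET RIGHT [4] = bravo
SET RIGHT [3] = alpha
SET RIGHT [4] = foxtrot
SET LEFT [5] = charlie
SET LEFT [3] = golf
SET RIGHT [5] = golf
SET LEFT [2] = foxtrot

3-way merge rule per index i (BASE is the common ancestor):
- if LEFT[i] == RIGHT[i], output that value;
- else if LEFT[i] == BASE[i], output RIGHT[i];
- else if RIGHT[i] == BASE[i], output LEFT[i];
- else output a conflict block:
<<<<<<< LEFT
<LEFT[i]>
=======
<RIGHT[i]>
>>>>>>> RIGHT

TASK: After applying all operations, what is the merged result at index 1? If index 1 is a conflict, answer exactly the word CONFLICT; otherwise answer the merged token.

Final LEFT:  [bravo, charlie, foxtrot, golf, bravo, charlie]
Final RIGHT: [bravo, charlie, golf, alpha, foxtrot, golf]
i=0: L=bravo R=bravo -> agree -> bravo
i=1: L=charlie R=charlie -> agree -> charlie
i=2: L=foxtrot, R=golf=BASE -> take LEFT -> foxtrot
i=3: BASE=bravo L=golf R=alpha all differ -> CONFLICT
i=4: L=bravo=BASE, R=foxtrot -> take RIGHT -> foxtrot
i=5: L=charlie, R=golf=BASE -> take LEFT -> charlie
Index 1 -> charlie

Answer: charlie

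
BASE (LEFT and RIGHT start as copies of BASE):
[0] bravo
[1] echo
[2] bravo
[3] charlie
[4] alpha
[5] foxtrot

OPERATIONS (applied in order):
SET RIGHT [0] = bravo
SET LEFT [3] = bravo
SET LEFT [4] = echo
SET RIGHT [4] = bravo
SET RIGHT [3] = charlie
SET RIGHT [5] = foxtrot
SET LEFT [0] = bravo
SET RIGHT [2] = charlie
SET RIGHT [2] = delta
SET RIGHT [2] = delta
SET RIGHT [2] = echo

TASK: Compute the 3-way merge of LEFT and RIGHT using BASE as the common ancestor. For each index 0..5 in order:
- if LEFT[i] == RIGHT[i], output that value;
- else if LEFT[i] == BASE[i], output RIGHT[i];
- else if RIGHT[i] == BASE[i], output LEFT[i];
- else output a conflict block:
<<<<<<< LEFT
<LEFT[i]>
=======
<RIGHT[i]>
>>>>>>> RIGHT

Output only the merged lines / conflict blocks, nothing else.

Answer: bravo
echo
echo
bravo
<<<<<<< LEFT
echo
=======
bravo
>>>>>>> RIGHT
foxtrot

Derivation:
Final LEFT:  [bravo, echo, bravo, bravo, echo, foxtrot]
Final RIGHT: [bravo, echo, echo, charlie, bravo, foxtrot]
i=0: L=bravo R=bravo -> agree -> bravo
i=1: L=echo R=echo -> agree -> echo
i=2: L=bravo=BASE, R=echo -> take RIGHT -> echo
i=3: L=bravo, R=charlie=BASE -> take LEFT -> bravo
i=4: BASE=alpha L=echo R=bravo all differ -> CONFLICT
i=5: L=foxtrot R=foxtrot -> agree -> foxtrot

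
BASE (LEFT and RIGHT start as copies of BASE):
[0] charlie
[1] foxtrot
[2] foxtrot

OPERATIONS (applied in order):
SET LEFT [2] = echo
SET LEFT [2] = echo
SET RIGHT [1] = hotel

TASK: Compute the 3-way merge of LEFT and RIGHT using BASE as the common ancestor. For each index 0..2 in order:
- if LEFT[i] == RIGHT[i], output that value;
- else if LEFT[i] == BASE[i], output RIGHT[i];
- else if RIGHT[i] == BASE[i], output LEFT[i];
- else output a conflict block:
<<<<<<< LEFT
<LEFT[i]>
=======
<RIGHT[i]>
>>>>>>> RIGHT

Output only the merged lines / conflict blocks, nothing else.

Answer: charlie
hotel
echo

Derivation:
Final LEFT:  [charlie, foxtrot, echo]
Final RIGHT: [charlie, hotel, foxtrot]
i=0: L=charlie R=charlie -> agree -> charlie
i=1: L=foxtrot=BASE, R=hotel -> take RIGHT -> hotel
i=2: L=echo, R=foxtrot=BASE -> take LEFT -> echo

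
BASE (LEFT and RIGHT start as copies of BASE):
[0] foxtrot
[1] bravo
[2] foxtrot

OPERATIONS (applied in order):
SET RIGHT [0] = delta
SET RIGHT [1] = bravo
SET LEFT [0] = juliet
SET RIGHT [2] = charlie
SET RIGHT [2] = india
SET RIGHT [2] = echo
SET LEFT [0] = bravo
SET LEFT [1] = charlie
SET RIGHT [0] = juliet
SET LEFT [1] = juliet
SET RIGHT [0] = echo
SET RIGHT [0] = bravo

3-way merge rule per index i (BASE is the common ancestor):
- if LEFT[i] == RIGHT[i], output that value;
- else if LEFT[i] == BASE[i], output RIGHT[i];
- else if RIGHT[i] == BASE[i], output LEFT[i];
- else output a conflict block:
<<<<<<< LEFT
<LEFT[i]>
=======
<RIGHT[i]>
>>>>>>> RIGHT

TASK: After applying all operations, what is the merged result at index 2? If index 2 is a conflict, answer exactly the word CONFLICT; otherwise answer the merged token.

Answer: echo

Derivation:
Final LEFT:  [bravo, juliet, foxtrot]
Final RIGHT: [bravo, bravo, echo]
i=0: L=bravo R=bravo -> agree -> bravo
i=1: L=juliet, R=bravo=BASE -> take LEFT -> juliet
i=2: L=foxtrot=BASE, R=echo -> take RIGHT -> echo
Index 2 -> echo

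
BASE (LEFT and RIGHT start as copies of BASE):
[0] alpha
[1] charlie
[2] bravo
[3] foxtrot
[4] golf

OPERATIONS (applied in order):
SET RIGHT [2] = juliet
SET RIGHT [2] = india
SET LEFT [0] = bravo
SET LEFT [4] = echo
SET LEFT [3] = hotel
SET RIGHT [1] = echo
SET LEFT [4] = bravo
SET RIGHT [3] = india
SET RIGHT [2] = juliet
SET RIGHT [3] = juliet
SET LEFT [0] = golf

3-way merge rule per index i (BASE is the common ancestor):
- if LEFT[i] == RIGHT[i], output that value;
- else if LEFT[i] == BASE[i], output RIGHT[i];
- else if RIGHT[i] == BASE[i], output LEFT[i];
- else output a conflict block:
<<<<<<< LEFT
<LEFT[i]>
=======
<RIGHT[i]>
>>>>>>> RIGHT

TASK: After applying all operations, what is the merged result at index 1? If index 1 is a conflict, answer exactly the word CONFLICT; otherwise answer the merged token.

Final LEFT:  [golf, charlie, bravo, hotel, bravo]
Final RIGHT: [alpha, echo, juliet, juliet, golf]
i=0: L=golf, R=alpha=BASE -> take LEFT -> golf
i=1: L=charlie=BASE, R=echo -> take RIGHT -> echo
i=2: L=bravo=BASE, R=juliet -> take RIGHT -> juliet
i=3: BASE=foxtrot L=hotel R=juliet all differ -> CONFLICT
i=4: L=bravo, R=golf=BASE -> take LEFT -> bravo
Index 1 -> echo

Answer: echo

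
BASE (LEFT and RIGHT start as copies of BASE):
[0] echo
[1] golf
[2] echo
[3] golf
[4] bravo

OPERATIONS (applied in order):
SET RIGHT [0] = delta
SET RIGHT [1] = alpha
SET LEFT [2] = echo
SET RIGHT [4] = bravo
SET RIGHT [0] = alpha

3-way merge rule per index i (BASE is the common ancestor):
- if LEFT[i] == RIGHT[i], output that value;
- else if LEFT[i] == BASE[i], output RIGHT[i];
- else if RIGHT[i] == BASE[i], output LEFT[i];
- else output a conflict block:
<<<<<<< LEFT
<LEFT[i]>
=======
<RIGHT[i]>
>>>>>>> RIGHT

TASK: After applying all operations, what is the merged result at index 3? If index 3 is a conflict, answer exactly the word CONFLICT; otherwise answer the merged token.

Final LEFT:  [echo, golf, echo, golf, bravo]
Final RIGHT: [alpha, alpha, echo, golf, bravo]
i=0: L=echo=BASE, R=alpha -> take RIGHT -> alpha
i=1: L=golf=BASE, R=alpha -> take RIGHT -> alpha
i=2: L=echo R=echo -> agree -> echo
i=3: L=golf R=golf -> agree -> golf
i=4: L=bravo R=bravo -> agree -> bravo
Index 3 -> golf

Answer: golf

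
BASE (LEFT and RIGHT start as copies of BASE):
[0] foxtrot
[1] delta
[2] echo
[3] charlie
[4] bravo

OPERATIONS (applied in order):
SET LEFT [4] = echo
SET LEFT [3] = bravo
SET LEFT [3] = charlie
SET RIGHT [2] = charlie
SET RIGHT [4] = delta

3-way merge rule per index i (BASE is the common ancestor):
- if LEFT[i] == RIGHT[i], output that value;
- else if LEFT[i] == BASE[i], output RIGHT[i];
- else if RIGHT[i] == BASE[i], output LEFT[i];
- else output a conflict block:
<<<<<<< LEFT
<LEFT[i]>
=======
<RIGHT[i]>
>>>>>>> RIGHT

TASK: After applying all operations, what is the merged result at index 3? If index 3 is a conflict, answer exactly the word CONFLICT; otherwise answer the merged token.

Answer: charlie

Derivation:
Final LEFT:  [foxtrot, delta, echo, charlie, echo]
Final RIGHT: [foxtrot, delta, charlie, charlie, delta]
i=0: L=foxtrot R=foxtrot -> agree -> foxtrot
i=1: L=delta R=delta -> agree -> delta
i=2: L=echo=BASE, R=charlie -> take RIGHT -> charlie
i=3: L=charlie R=charlie -> agree -> charlie
i=4: BASE=bravo L=echo R=delta all differ -> CONFLICT
Index 3 -> charlie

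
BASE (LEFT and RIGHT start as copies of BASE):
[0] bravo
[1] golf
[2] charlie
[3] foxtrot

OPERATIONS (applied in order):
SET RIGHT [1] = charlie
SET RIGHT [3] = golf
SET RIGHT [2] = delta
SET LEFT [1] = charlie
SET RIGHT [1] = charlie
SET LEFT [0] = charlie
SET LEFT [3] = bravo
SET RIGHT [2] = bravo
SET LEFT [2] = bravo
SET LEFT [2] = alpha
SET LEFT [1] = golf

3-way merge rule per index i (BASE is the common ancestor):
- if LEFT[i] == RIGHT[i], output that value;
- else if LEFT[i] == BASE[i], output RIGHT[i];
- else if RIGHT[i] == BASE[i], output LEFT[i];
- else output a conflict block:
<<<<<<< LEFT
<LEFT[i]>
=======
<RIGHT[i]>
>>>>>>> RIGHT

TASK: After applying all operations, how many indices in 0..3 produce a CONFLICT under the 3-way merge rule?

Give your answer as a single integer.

Answer: 2

Derivation:
Final LEFT:  [charlie, golf, alpha, bravo]
Final RIGHT: [bravo, charlie, bravo, golf]
i=0: L=charlie, R=bravo=BASE -> take LEFT -> charlie
i=1: L=golf=BASE, R=charlie -> take RIGHT -> charlie
i=2: BASE=charlie L=alpha R=bravo all differ -> CONFLICT
i=3: BASE=foxtrot L=bravo R=golf all differ -> CONFLICT
Conflict count: 2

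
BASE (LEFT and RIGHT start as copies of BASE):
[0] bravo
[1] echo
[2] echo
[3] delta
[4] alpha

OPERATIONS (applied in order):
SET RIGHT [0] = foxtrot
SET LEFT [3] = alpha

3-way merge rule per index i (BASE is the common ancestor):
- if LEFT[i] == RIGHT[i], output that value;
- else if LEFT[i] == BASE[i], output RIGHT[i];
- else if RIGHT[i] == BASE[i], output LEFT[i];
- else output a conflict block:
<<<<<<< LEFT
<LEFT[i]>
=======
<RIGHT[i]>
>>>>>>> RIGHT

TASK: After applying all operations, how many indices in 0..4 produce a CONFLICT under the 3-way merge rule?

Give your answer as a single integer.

Final LEFT:  [bravo, echo, echo, alpha, alpha]
Final RIGHT: [foxtrot, echo, echo, delta, alpha]
i=0: L=bravo=BASE, R=foxtrot -> take RIGHT -> foxtrot
i=1: L=echo R=echo -> agree -> echo
i=2: L=echo R=echo -> agree -> echo
i=3: L=alpha, R=delta=BASE -> take LEFT -> alpha
i=4: L=alpha R=alpha -> agree -> alpha
Conflict count: 0

Answer: 0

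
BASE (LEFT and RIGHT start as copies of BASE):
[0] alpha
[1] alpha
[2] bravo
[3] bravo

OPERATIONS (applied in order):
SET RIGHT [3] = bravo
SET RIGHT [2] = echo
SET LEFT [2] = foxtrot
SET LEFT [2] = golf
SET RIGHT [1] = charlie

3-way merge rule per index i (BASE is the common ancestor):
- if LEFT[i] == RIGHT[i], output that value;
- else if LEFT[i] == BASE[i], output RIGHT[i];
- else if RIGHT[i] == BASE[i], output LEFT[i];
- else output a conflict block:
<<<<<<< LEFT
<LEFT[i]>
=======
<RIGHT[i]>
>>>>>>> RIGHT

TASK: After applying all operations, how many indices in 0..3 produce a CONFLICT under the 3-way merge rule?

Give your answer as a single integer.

Final LEFT:  [alpha, alpha, golf, bravo]
Final RIGHT: [alpha, charlie, echo, bravo]
i=0: L=alpha R=alpha -> agree -> alpha
i=1: L=alpha=BASE, R=charlie -> take RIGHT -> charlie
i=2: BASE=bravo L=golf R=echo all differ -> CONFLICT
i=3: L=bravo R=bravo -> agree -> bravo
Conflict count: 1

Answer: 1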